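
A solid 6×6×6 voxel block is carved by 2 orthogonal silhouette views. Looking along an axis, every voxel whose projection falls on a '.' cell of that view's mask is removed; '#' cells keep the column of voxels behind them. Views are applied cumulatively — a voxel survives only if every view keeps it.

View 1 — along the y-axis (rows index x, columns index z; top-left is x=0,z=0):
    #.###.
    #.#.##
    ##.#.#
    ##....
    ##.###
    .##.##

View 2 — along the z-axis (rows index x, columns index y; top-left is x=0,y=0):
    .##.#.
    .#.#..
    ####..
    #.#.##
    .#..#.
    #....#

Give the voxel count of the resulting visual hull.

remaining voxels: 62

initial block: 6^3 = 216
step 1: project along y, AND mask (23/36) → |grid| = 138
step 2: project along z, AND mask (17/36) → |grid| = 62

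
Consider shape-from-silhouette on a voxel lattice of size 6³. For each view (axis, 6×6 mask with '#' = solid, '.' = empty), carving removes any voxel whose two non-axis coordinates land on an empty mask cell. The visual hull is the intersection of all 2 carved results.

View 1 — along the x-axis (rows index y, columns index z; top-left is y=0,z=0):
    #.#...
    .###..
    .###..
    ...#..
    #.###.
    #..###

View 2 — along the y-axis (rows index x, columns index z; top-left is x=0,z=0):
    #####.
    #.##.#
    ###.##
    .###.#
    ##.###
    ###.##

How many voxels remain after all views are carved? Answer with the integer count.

start: 6×6×6 = 216 voxels
V1 x: intersect with YZ mask (17 set) -- 102 left
V2 y: intersect with XZ mask (28 set) -- 78 left

remaining voxels: 78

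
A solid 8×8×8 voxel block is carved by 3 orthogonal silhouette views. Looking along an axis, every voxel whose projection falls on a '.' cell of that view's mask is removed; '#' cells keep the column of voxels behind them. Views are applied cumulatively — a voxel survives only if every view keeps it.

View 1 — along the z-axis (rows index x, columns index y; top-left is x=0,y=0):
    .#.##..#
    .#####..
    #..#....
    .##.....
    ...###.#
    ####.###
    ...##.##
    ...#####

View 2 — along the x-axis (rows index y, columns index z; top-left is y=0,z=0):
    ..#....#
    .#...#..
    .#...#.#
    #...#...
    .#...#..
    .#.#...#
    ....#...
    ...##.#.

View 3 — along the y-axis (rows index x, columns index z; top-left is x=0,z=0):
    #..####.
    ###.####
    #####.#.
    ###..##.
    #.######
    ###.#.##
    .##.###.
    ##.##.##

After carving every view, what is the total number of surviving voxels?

|visual hull| = 61

full grid |V| = 512
  1. axis=2 (XY plane), |mask|=33  ⇒  voxels=264
  2. axis=0 (YZ plane), |mask|=18  ⇒  voxels=75
  3. axis=1 (XZ plane), |mask|=47  ⇒  voxels=61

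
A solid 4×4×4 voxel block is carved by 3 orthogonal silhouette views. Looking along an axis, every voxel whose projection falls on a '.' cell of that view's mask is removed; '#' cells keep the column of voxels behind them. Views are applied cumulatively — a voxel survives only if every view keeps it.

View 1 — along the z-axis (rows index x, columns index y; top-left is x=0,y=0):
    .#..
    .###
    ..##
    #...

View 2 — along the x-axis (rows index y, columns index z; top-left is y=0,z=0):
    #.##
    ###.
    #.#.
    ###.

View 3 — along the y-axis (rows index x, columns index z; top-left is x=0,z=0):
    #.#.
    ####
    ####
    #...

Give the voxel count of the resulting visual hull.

voxel count = 16

initial block: 4^3 = 64
  1. axis=2 (XY plane), |mask|=7  ⇒  voxels=28
  2. axis=0 (YZ plane), |mask|=11  ⇒  voxels=19
  3. axis=1 (XZ plane), |mask|=11  ⇒  voxels=16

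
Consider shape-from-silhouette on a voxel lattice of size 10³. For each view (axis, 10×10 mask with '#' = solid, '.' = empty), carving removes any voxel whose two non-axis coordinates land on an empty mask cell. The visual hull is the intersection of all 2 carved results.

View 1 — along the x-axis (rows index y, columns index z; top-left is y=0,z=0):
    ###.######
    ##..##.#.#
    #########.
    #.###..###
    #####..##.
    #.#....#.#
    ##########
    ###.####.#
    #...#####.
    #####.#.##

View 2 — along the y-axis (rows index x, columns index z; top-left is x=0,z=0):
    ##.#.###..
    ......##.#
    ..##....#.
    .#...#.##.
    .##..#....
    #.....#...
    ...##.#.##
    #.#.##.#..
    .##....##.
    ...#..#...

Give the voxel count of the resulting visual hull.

269 voxels

start: 10×10×10 = 1000 voxels
[1] x-view keeps 74 columns → grid now 740
[2] y-view keeps 37 columns → grid now 269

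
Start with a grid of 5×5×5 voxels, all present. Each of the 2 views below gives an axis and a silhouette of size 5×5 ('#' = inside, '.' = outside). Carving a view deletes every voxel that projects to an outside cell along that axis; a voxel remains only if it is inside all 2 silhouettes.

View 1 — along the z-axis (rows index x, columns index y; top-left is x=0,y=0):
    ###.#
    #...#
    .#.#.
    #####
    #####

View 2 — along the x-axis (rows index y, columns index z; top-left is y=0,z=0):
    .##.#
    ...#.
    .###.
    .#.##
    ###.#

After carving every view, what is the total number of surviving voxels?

initial block: 5^3 = 125
  1. axis=2 (XY plane), |mask|=18  ⇒  voxels=90
  2. axis=0 (YZ plane), |mask|=14  ⇒  voxels=50

voxel count = 50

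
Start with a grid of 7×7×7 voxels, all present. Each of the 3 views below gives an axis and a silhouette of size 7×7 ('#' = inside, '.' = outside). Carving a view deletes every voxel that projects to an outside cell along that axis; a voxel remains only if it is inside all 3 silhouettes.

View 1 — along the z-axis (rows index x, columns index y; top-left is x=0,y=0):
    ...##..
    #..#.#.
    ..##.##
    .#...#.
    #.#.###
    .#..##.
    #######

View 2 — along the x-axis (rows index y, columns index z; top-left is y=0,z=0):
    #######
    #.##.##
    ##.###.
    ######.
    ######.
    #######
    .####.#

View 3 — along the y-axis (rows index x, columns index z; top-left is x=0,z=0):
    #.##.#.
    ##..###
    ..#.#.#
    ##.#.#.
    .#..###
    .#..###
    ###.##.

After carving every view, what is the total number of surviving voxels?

remaining voxels: 94

initial block: 7^3 = 343
carve view 1 (along z, XY-mask fill 26/49): 182 voxels remain
carve view 2 (along x, YZ-mask fill 41/49): 156 voxels remain
carve view 3 (along y, XZ-mask fill 29/49): 94 voxels remain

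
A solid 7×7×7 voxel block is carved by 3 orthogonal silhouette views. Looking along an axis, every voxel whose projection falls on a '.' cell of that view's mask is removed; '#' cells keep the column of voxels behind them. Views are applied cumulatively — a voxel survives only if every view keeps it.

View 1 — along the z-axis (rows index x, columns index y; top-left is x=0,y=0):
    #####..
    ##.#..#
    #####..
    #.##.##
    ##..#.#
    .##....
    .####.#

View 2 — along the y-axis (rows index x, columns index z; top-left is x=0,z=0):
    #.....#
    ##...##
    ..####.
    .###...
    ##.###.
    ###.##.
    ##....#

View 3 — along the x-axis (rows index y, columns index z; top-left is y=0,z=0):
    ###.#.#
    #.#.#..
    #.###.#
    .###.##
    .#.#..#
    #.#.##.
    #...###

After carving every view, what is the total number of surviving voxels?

full grid |V| = 343
after view 1 [z-axis, 30 of 49 cells solid] → remaining = 210
after view 2 [y-axis, 26 of 49 cells solid] → remaining = 106
after view 3 [x-axis, 29 of 49 cells solid] → remaining = 61

remaining voxels: 61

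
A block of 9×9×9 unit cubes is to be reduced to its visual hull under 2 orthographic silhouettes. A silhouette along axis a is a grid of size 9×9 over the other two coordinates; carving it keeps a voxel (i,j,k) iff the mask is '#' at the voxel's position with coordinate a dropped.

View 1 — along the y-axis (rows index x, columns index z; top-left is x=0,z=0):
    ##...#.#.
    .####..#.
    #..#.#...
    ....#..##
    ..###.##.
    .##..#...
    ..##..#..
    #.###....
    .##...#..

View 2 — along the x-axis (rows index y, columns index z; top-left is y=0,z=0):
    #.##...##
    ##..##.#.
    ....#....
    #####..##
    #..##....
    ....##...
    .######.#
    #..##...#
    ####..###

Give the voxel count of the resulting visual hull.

start: 9×9×9 = 729 voxels
after view 1 [y-axis, 33 of 81 cells solid] → remaining = 297
after view 2 [x-axis, 41 of 81 cells solid] → remaining = 152

remaining voxels: 152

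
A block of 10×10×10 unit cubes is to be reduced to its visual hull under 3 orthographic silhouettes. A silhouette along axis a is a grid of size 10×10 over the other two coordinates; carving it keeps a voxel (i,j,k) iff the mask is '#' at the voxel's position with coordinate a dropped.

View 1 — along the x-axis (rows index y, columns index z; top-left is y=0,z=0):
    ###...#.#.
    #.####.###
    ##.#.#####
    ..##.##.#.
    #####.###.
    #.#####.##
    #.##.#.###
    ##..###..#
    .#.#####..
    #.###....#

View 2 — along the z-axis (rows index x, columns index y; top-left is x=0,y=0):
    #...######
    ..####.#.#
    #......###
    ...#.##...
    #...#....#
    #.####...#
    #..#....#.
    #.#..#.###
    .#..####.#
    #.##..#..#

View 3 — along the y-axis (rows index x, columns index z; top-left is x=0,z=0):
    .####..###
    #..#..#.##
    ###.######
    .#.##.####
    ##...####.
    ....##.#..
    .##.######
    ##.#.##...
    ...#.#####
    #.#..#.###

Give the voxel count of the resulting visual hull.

initial block: 10^3 = 1000
  1. axis=0 (YZ plane), |mask|=66  ⇒  voxels=660
  2. axis=2 (XY plane), |mask|=49  ⇒  voxels=310
  3. axis=1 (XZ plane), |mask|=62  ⇒  voxels=182

voxel count = 182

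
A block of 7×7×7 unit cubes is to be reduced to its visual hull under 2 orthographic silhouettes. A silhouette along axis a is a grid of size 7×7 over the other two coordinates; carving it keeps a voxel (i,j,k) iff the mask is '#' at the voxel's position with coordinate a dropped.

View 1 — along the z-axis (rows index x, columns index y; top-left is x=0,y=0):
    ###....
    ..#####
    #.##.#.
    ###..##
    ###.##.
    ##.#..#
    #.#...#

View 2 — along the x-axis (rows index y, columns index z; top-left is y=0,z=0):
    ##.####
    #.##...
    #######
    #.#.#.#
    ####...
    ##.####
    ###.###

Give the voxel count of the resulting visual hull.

start: 7×7×7 = 343 voxels
carve view 1 (along z, XY-mask fill 29/49): 203 voxels remain
carve view 2 (along x, YZ-mask fill 36/49): 158 voxels remain

|visual hull| = 158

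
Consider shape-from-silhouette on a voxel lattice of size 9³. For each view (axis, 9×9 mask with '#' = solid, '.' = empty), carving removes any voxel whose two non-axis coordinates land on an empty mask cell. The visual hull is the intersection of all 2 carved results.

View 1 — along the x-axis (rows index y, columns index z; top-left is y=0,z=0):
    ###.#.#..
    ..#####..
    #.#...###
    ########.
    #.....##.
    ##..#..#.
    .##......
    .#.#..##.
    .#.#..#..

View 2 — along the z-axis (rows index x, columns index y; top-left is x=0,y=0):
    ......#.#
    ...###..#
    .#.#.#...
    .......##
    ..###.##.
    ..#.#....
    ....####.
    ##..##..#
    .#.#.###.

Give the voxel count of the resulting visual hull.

full grid |V| = 729
[1] x-view keeps 39 columns → grid now 351
[2] z-view keeps 32 columns → grid now 133

133 voxels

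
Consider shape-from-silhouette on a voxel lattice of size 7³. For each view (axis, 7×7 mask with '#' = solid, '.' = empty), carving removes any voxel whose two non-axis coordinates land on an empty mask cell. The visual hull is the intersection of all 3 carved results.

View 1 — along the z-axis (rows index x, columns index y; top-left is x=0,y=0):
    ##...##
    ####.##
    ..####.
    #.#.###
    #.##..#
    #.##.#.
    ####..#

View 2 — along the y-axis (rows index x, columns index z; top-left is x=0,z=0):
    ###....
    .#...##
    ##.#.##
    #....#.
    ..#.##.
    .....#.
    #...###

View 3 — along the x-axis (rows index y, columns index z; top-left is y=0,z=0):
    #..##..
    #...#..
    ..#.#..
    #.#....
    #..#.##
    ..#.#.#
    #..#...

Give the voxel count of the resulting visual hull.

voxel count = 26

initial block: 7^3 = 343
after view 1 [z-axis, 32 of 49 cells solid] → remaining = 224
after view 2 [y-axis, 21 of 49 cells solid] → remaining = 96
after view 3 [x-axis, 18 of 49 cells solid] → remaining = 26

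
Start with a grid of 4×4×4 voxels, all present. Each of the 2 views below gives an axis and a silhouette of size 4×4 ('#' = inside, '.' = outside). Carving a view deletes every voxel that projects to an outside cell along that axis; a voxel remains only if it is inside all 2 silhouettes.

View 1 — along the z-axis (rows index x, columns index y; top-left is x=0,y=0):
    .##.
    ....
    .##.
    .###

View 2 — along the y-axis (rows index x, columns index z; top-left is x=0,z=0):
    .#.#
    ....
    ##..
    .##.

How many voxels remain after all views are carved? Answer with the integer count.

14 voxels

full grid |V| = 64
step 1: project along z, AND mask (7/16) → |grid| = 28
step 2: project along y, AND mask (6/16) → |grid| = 14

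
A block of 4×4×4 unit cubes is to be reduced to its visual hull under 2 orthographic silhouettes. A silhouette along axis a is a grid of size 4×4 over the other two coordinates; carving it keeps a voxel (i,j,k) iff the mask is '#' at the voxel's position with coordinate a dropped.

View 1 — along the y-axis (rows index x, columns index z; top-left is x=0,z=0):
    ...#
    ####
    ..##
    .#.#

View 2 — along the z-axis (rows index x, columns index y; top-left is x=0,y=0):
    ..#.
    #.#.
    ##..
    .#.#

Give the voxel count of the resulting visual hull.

17 voxels

initial block: 4^3 = 64
carve view 1 (along y, XZ-mask fill 9/16): 36 voxels remain
carve view 2 (along z, XY-mask fill 7/16): 17 voxels remain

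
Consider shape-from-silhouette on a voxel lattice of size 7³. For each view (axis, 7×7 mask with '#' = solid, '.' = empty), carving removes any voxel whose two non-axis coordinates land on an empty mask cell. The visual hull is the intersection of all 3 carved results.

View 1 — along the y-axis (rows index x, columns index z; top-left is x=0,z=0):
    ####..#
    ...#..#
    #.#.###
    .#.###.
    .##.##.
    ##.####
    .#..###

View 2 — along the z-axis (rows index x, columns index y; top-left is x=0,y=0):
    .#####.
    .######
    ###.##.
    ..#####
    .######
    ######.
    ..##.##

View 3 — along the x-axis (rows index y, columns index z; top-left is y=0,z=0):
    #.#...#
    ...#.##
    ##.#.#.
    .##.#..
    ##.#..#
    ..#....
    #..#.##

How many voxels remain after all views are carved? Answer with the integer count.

start: 7×7×7 = 343 voxels
[1] y-view keeps 30 columns → grid now 210
[2] z-view keeps 37 columns → grid now 158
[3] x-view keeps 22 columns → grid now 68

68 voxels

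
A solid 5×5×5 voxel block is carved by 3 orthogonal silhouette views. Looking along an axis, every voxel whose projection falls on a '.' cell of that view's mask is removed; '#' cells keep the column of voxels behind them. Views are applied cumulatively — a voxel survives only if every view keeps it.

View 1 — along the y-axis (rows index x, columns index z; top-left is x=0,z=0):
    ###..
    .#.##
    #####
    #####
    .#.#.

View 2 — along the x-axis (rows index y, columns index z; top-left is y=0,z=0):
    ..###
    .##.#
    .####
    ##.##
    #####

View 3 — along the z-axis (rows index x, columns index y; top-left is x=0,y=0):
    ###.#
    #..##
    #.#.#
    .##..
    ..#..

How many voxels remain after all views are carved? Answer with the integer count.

voxel count = 37

before carving: 125 voxels (5×5×5)
  1. axis=1 (XZ plane), |mask|=18  ⇒  voxels=90
  2. axis=0 (YZ plane), |mask|=19  ⇒  voxels=69
  3. axis=2 (XY plane), |mask|=13  ⇒  voxels=37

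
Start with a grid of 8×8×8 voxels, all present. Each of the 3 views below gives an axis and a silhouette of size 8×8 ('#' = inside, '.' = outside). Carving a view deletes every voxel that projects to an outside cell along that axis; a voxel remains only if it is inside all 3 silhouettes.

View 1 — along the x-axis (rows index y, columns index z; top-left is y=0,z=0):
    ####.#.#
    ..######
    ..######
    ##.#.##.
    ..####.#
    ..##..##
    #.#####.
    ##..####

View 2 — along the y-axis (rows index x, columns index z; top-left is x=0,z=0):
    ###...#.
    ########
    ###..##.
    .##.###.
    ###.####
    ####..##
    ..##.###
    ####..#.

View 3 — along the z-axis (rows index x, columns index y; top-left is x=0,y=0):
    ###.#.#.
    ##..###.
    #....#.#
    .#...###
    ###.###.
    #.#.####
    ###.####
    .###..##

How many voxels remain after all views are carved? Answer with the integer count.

initial block: 8^3 = 512
after view 1 [x-axis, 44 of 64 cells solid] → remaining = 352
after view 2 [y-axis, 45 of 64 cells solid] → remaining = 243
after view 3 [z-axis, 41 of 64 cells solid] → remaining = 159

159 voxels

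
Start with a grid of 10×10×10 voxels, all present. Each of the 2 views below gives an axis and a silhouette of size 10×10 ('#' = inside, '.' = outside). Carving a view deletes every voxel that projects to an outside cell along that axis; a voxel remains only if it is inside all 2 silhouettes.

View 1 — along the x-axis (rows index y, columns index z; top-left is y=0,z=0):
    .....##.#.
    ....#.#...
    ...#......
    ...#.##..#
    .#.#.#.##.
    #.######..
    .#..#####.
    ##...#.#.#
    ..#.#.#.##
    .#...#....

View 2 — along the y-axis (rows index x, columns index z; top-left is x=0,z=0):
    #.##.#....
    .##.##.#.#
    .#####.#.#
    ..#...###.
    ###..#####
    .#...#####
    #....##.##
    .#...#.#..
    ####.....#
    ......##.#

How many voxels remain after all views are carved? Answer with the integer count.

full grid |V| = 1000
after view 1 [x-axis, 40 of 100 cells solid] → remaining = 400
after view 2 [y-axis, 51 of 100 cells solid] → remaining = 208

remaining voxels: 208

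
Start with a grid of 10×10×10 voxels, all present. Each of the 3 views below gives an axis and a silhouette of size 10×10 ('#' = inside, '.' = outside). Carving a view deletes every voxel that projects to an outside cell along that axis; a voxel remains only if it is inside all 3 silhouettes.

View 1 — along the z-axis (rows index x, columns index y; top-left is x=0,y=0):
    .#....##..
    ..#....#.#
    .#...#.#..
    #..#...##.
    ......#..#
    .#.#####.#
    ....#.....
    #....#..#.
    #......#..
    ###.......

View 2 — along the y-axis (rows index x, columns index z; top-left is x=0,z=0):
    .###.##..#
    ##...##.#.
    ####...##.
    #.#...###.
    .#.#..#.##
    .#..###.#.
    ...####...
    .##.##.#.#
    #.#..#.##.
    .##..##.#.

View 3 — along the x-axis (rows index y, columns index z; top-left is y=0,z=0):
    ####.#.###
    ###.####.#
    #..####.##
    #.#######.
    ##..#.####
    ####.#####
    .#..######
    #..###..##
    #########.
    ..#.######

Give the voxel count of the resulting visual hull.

start: 10×10×10 = 1000 voxels
V1 z: intersect with XY mask (31 set) -- 310 left
V2 y: intersect with XZ mask (52 set) -- 163 left
V3 x: intersect with YZ mask (76 set) -- 122 left

remaining voxels: 122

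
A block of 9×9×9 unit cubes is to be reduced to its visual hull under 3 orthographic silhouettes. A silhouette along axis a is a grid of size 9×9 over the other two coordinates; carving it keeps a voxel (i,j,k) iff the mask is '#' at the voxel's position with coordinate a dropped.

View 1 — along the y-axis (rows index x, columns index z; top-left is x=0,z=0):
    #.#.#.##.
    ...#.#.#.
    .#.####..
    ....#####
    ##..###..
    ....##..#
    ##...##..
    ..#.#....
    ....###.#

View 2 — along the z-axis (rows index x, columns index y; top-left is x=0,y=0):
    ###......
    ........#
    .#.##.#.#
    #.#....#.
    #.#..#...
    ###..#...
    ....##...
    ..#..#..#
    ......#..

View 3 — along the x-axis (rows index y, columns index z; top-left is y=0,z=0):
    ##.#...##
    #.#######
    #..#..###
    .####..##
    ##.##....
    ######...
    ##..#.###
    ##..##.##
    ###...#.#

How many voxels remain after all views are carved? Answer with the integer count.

full grid |V| = 729
step 1: project along y, AND mask (36/81) → |grid| = 324
step 2: project along z, AND mask (25/81) → |grid| = 103
step 3: project along x, AND mask (51/81) → |grid| = 60

remaining voxels: 60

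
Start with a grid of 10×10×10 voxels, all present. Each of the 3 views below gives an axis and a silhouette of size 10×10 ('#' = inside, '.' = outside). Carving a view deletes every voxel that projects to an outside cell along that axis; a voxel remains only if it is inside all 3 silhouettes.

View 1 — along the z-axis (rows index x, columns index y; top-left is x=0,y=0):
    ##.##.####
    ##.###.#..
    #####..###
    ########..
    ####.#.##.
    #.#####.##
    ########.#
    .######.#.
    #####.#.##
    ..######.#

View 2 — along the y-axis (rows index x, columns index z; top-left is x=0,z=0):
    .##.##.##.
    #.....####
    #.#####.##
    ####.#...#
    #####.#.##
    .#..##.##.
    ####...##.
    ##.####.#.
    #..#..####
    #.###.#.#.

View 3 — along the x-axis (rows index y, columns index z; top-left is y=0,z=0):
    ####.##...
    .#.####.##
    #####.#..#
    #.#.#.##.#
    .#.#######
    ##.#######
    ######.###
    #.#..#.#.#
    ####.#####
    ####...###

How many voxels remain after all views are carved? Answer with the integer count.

|visual hull| = 344

initial block: 10^3 = 1000
V1 z: intersect with XY mask (76 set) -- 760 left
V2 y: intersect with XZ mask (63 set) -- 479 left
V3 x: intersect with YZ mask (73 set) -- 344 left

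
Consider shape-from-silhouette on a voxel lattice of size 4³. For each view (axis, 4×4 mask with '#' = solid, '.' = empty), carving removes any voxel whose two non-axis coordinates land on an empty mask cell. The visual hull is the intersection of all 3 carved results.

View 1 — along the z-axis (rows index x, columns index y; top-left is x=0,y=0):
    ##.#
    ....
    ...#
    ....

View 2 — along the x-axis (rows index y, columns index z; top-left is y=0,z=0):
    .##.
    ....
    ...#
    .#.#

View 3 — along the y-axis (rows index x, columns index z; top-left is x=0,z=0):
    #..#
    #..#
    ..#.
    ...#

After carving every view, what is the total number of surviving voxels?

full grid |V| = 64
[1] z-view keeps 4 columns → grid now 16
[2] x-view keeps 5 columns → grid now 6
[3] y-view keeps 6 columns → grid now 1

|visual hull| = 1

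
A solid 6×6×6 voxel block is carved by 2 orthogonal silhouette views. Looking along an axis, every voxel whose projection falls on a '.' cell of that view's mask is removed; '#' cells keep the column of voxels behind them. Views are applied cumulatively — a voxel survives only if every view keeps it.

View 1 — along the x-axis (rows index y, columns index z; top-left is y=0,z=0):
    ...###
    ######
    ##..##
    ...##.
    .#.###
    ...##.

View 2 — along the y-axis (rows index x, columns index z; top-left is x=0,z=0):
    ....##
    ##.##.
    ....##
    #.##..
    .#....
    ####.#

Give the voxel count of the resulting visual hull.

voxel count = 62

full grid |V| = 216
step 1: project along x, AND mask (21/36) → |grid| = 126
step 2: project along y, AND mask (17/36) → |grid| = 62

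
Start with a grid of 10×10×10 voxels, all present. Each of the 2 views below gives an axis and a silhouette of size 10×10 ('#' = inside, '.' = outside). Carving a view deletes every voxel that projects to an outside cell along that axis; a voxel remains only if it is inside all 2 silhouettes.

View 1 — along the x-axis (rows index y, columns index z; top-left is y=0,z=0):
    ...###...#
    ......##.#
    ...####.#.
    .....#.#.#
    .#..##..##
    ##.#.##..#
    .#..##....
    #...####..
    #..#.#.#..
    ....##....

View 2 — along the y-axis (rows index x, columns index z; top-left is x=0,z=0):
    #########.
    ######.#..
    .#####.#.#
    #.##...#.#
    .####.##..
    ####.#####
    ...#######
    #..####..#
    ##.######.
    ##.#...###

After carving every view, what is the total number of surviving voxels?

initial block: 10^3 = 1000
  1. axis=0 (YZ plane), |mask|=40  ⇒  voxels=400
  2. axis=1 (XZ plane), |mask|=70  ⇒  voxels=287

287 voxels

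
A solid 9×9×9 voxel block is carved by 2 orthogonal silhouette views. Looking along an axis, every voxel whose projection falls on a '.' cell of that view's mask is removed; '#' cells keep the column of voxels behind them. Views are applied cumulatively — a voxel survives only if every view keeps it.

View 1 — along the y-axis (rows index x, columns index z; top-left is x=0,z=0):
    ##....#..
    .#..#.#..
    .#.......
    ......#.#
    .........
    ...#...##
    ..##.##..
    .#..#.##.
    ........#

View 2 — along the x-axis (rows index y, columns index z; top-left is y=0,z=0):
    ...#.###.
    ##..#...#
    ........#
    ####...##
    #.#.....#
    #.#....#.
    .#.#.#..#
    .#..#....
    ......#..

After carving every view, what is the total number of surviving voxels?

full grid |V| = 729
  1. axis=1 (XZ plane), |mask|=21  ⇒  voxels=189
  2. axis=0 (YZ plane), |mask|=28  ⇒  voxels=66

|visual hull| = 66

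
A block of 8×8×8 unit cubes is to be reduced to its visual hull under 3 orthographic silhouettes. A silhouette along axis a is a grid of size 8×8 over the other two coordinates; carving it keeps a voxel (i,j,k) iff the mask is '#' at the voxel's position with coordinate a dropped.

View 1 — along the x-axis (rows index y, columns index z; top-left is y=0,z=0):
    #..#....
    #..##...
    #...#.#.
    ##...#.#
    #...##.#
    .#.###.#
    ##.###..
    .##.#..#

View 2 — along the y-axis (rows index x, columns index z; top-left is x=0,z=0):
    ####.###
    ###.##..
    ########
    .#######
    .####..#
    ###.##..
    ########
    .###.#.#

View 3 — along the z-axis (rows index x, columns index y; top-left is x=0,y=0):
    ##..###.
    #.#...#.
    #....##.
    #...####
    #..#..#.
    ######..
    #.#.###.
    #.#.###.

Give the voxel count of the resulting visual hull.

remaining voxels: 100

start: 8×8×8 = 512 voxels
carve view 1 (along x, YZ-mask fill 30/64): 240 voxels remain
carve view 2 (along y, XZ-mask fill 50/64): 186 voxels remain
carve view 3 (along z, XY-mask fill 35/64): 100 voxels remain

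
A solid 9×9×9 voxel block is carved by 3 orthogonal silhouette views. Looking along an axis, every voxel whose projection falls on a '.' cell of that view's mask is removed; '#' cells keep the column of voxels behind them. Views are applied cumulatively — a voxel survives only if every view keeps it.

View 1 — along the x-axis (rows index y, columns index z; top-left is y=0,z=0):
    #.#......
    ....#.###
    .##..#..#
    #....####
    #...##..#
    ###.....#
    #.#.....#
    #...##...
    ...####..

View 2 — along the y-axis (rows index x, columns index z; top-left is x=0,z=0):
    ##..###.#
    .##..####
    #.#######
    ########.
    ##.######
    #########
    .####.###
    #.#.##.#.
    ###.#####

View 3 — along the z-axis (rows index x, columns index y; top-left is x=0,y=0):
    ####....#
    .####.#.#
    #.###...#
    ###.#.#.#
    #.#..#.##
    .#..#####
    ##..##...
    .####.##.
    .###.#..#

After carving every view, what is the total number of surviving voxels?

voxel count = 147

before carving: 729 voxels (9×9×9)
V1 x: intersect with YZ mask (33 set) -- 297 left
V2 y: intersect with XZ mask (65 set) -- 243 left
V3 z: intersect with XY mask (48 set) -- 147 left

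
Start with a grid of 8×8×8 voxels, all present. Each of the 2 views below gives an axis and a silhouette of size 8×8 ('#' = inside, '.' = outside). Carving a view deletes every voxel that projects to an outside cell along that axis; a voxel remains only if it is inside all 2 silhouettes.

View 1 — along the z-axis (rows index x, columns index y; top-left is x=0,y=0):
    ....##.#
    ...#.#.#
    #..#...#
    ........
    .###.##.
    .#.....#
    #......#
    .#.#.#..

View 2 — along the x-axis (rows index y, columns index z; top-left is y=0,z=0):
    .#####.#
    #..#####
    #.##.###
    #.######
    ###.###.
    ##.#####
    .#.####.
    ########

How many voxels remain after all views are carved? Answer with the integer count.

voxel count = 143

start: 8×8×8 = 512 voxels
V1 z: intersect with XY mask (21 set) -- 168 left
V2 x: intersect with YZ mask (51 set) -- 143 left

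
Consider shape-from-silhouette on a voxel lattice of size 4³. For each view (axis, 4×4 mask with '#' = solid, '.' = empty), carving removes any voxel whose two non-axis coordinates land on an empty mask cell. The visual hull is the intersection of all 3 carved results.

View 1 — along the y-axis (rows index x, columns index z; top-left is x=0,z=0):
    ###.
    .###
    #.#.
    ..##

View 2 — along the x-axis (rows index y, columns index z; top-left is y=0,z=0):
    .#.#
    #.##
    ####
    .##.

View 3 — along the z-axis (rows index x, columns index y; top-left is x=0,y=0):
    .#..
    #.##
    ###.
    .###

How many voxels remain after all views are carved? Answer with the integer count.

start: 4×4×4 = 64 voxels
after view 1 [y-axis, 10 of 16 cells solid] → remaining = 40
after view 2 [x-axis, 11 of 16 cells solid] → remaining = 28
after view 3 [z-axis, 10 of 16 cells solid] → remaining = 18

18 voxels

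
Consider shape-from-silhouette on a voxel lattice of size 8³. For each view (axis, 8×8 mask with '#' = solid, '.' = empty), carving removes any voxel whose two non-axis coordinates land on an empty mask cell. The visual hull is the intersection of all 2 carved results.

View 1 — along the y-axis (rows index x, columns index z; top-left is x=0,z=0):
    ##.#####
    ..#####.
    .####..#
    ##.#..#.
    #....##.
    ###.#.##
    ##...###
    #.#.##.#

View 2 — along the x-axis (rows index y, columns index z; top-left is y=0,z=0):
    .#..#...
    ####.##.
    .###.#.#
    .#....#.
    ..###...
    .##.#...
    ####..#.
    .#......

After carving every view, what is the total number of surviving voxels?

before carving: 512 voxels (8×8×8)
carve view 1 (along y, XZ-mask fill 40/64): 320 voxels remain
carve view 2 (along x, YZ-mask fill 27/64): 131 voxels remain

131 voxels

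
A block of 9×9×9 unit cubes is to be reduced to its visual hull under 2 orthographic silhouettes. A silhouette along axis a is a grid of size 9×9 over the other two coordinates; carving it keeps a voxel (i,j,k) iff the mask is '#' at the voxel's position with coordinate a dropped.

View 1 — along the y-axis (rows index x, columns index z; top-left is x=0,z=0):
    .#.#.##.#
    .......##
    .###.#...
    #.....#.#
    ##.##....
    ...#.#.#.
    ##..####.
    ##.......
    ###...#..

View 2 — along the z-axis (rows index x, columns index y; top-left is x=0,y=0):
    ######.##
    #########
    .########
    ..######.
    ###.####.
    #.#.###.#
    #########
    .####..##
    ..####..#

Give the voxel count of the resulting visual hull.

full grid |V| = 729
[1] y-view keeps 33 columns → grid now 297
[2] z-view keeps 64 columns → grid now 240

remaining voxels: 240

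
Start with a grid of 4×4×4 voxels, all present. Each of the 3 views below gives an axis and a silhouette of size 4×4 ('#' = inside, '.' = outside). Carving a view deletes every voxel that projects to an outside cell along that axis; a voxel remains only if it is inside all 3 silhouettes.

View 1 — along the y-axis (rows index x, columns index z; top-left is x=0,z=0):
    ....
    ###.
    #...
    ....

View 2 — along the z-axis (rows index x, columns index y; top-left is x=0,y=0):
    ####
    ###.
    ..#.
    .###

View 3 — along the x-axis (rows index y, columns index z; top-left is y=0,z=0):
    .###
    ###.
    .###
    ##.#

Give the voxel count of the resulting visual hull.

full grid |V| = 64
carve view 1 (along y, XZ-mask fill 4/16): 16 voxels remain
carve view 2 (along z, XY-mask fill 11/16): 10 voxels remain
carve view 3 (along x, YZ-mask fill 12/16): 7 voxels remain

voxel count = 7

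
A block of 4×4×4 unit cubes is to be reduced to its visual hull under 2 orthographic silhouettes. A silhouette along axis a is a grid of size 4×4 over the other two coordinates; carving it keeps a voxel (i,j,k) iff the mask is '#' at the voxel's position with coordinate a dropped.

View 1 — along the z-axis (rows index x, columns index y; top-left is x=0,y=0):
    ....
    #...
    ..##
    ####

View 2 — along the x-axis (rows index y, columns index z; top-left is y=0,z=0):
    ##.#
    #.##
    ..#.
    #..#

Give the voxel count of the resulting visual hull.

full grid |V| = 64
  1. axis=2 (XY plane), |mask|=7  ⇒  voxels=28
  2. axis=0 (YZ plane), |mask|=9  ⇒  voxels=15

15 voxels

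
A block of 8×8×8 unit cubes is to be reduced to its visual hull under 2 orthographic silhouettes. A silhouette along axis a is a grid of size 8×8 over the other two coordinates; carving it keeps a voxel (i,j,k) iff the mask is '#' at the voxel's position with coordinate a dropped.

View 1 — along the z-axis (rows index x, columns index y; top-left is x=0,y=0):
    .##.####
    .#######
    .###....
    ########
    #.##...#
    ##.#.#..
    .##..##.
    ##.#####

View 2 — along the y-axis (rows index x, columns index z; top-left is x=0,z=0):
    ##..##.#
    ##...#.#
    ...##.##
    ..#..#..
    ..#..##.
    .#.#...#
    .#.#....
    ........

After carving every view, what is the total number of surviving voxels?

voxel count = 118

full grid |V| = 512
[1] z-view keeps 43 columns → grid now 344
[2] y-view keeps 23 columns → grid now 118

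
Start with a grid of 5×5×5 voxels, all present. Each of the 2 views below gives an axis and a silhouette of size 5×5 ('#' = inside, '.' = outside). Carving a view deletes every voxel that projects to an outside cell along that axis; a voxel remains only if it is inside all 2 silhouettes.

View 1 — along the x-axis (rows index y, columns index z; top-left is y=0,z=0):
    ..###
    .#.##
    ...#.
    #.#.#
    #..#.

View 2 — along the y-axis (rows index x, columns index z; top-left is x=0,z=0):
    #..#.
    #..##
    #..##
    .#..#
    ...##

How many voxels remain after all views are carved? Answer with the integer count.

initial block: 5^3 = 125
  1. axis=0 (YZ plane), |mask|=12  ⇒  voxels=60
  2. axis=1 (XZ plane), |mask|=12  ⇒  voxels=35

35 voxels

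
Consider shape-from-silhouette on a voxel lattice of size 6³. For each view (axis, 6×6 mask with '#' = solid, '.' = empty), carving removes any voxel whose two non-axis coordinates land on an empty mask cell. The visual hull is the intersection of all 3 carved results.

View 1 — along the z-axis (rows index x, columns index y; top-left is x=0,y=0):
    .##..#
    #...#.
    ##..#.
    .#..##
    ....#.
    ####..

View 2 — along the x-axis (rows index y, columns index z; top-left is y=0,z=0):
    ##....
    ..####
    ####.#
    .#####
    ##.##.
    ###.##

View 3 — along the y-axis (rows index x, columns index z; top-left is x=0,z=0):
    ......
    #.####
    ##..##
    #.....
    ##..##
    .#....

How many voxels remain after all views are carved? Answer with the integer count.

initial block: 6^3 = 216
carve view 1 (along z, XY-mask fill 16/36): 96 voxels remain
carve view 2 (along x, YZ-mask fill 25/36): 63 voxels remain
carve view 3 (along y, XZ-mask fill 15/36): 19 voxels remain

|visual hull| = 19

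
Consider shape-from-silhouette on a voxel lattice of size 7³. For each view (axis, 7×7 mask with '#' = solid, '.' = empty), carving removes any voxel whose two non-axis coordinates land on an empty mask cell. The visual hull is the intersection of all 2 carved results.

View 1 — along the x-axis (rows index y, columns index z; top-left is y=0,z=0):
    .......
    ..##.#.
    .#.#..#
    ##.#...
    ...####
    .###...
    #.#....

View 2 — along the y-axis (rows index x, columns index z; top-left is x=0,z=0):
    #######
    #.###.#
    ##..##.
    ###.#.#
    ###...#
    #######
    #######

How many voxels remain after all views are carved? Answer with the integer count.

voxel count = 96

initial block: 7^3 = 343
carve view 1 (along x, YZ-mask fill 18/49): 126 voxels remain
carve view 2 (along y, XZ-mask fill 39/49): 96 voxels remain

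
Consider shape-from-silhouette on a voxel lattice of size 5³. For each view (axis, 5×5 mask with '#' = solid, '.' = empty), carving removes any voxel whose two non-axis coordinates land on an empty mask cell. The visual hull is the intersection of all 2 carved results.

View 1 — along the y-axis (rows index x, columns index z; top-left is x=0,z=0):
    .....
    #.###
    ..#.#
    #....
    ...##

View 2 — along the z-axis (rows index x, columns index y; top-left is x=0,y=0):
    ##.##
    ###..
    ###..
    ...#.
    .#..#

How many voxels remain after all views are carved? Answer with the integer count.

start: 5×5×5 = 125 voxels
step 1: project along y, AND mask (9/25) → |grid| = 45
step 2: project along z, AND mask (13/25) → |grid| = 23

|visual hull| = 23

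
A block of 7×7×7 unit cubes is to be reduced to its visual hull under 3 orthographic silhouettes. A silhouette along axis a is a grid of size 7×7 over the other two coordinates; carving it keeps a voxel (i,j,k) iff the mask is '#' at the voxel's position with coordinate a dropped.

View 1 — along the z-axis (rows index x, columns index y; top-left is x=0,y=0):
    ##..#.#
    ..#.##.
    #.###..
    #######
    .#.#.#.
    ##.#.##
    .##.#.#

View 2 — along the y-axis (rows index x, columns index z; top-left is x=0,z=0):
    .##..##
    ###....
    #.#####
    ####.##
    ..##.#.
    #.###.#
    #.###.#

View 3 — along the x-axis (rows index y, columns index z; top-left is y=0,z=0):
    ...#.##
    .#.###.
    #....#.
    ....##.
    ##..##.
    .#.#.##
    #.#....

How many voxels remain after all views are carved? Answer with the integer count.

60 voxels

start: 7×7×7 = 343 voxels
  1. axis=2 (XY plane), |mask|=30  ⇒  voxels=210
  2. axis=1 (XZ plane), |mask|=32  ⇒  voxels=145
  3. axis=0 (YZ plane), |mask|=21  ⇒  voxels=60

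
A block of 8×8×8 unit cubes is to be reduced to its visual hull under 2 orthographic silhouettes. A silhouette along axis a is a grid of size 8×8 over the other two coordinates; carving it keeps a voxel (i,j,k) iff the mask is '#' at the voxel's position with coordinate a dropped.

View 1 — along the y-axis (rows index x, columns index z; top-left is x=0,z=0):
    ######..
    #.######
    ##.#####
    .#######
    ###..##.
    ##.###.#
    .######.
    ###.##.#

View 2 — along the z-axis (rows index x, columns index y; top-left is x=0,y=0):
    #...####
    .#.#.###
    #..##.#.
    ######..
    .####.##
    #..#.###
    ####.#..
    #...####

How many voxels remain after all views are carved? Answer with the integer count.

before carving: 512 voxels (8×8×8)
  1. axis=1 (XZ plane), |mask|=50  ⇒  voxels=400
  2. axis=2 (XY plane), |mask|=41  ⇒  voxels=255

255 voxels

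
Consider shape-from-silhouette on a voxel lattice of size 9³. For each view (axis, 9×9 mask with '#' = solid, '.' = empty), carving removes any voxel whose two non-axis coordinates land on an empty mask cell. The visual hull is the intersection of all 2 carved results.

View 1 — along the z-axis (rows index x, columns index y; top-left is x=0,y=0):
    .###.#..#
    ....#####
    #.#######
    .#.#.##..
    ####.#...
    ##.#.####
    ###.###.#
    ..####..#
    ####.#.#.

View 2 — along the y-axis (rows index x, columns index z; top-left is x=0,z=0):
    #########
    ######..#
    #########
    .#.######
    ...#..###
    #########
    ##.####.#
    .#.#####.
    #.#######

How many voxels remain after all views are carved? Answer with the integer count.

initial block: 9^3 = 729
[1] z-view keeps 52 columns → grid now 468
[2] y-view keeps 66 columns → grid now 390

|visual hull| = 390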